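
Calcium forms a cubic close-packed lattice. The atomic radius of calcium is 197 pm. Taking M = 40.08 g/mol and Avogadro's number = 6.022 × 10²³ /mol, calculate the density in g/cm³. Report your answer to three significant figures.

1.54 g/cm³

In an FCC lattice, atoms touch along the face diagonal, so √2·a = 4r, giving a = 557.2 pm = 5.572 × 10^-8 cm.
With Z = 4, ρ = Z·M/(N_A·a³) = 4 × 40.08 / (6.022 × 10²³ × 1.730 × 10^-22) = 1.539 g/cm³.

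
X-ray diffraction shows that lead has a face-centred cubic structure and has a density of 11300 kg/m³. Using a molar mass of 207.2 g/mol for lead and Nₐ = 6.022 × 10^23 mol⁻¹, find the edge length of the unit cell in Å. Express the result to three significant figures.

4.96 Å

With Z = 4 atoms per FCC cell, a³ = Z·M/(N_A·ρ) = 4 × 207.2 / (6.022 × 10²³ × 11.30 g/cm³) = 1.218 × 10^-22 cm³.
a = (1.218 × 10^-22)^(1/3) = 4.957 × 10^-8 cm = 4.96 Å.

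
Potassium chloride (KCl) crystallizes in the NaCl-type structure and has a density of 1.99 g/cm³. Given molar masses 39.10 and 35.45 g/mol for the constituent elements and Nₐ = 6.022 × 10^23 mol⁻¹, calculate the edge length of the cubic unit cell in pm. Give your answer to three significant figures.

629 pm

M(KCl) = 74.55 g/mol; Z = 4 formula units per cell.
a³ = Z·M/(N_A·ρ) = 4 × 74.55 / (6.022 × 10²³ × 1.99) = 2.488 × 10^-22 cm³, so a = 6.290 × 10^-8 cm = 629 pm.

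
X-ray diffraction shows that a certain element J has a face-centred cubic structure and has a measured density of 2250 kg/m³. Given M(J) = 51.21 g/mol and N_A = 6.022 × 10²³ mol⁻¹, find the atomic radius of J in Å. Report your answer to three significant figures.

For an FCC cell (Z = 4), a³ = Z·M/(N_A·ρ) = 4 × 51.21 / (6.022 × 10²³ × 2.250) = 1.512 × 10^-22 cm³, so a = 5.327 × 10^-8 cm = 5.327 Å.
Atoms touch along the face diagonal, so √2·a = 4r, so r = 0.3536 × a = 1.88 Å.

1.88 Å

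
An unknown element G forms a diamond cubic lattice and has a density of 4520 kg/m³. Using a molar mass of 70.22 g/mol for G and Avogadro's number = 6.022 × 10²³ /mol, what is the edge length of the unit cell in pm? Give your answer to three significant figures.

With Z = 8 atoms per diamond cubic cell, a³ = Z·M/(N_A·ρ) = 8 × 70.22 / (6.022 × 10²³ × 4.520 g/cm³) = 2.064 × 10^-22 cm³.
a = (2.064 × 10^-22)^(1/3) = 5.910 × 10^-8 cm = 591 pm.

591 pm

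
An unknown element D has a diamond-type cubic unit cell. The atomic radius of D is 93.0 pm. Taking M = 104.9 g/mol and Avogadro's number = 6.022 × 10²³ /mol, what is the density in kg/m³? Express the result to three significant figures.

17600 kg/m³

In a diamond cubic lattice, nearest neighbors lie along the body diagonal with √3·a = 8r, giving a = 429.5 pm = 4.295 × 10^-8 cm.
With Z = 8, ρ = Z·M/(N_A·a³) = 8 × 104.9 / (6.022 × 10²³ × 7.926 × 10^-23) = 17.58 g/cm³ = 17600 kg/m³.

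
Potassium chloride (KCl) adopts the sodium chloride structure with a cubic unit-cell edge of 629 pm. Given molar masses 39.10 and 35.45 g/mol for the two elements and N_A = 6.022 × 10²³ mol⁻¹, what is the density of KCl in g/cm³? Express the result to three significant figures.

1.99 g/cm³

The sodium chloride structure contains Z = 4 formula units per cell; M(KCl) = 39.10 + 35.45 = 74.55 g/mol.
a³ = (6.290 × 10^-8 cm)³ = 2.489 × 10^-22 cm³.
ρ = 4 × 74.55 / (6.022 × 10²³ × 2.489 × 10^-22) = 1.990 g/cm³.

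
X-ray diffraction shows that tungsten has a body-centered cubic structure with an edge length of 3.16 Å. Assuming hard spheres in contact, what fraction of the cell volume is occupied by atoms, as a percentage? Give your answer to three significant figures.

68.0%

In a BCC lattice atoms touch along the body diagonal, so √3·a = 4r, so r = 0.4330a = 1.368 Å.
Packing fraction = Z·(4/3)πr³ / a³ = 2 × (4/3)π × (1.368)³ / (3.16)³ = 0.6802 = 68.0%.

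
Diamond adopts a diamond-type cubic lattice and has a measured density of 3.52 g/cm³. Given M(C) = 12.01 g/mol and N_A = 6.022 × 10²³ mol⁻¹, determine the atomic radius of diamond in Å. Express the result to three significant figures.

For a diamond cubic cell (Z = 8), a³ = Z·M/(N_A·ρ) = 8 × 12.01 / (6.022 × 10²³ × 3.520) = 4.533 × 10^-23 cm³, so a = 3.565 × 10^-8 cm = 3.565 Å.
Nearest neighbors lie along the body diagonal with √3·a = 8r, so r = 0.2165 × a = 0.772 Å.

0.772 Å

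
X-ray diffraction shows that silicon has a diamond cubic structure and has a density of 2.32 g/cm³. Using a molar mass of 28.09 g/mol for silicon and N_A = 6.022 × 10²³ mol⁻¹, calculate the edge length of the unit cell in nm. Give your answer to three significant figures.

With Z = 8 atoms per diamond cubic cell, a³ = Z·M/(N_A·ρ) = 8 × 28.09 / (6.022 × 10²³ × 2.320 g/cm³) = 1.608 × 10^-22 cm³.
a = (1.608 × 10^-22)^(1/3) = 5.438 × 10^-8 cm = 0.544 nm.

0.544 nm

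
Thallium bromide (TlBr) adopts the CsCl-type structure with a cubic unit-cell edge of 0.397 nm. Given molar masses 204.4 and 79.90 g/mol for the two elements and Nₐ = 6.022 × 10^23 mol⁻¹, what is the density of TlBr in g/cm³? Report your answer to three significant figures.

7.55 g/cm³

The CsCl-type structure contains Z = 1 formula unit per cell; M(TlBr) = 204.4 + 79.90 = 284.3 g/mol.
a³ = (3.970 × 10^-8 cm)³ = 6.257 × 10^-23 cm³.
ρ = 1 × 284.3 / (6.022 × 10²³ × 6.257 × 10^-23) = 7.545 g/cm³.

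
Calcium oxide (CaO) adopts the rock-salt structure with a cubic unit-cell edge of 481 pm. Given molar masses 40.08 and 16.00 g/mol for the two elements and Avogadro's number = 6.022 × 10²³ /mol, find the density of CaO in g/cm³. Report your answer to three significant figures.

The rock-salt structure contains Z = 4 formula units per cell; M(CaO) = 40.08 + 16.00 = 56.08 g/mol.
a³ = (4.810 × 10^-8 cm)³ = 1.113 × 10^-22 cm³.
ρ = 4 × 56.08 / (6.022 × 10²³ × 1.113 × 10^-22) = 3.347 g/cm³.

3.35 g/cm³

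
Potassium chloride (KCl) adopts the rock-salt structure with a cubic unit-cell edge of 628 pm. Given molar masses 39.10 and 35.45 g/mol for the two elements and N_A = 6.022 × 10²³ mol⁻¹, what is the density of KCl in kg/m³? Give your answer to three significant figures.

2000 kg/m³

The rock-salt structure contains Z = 4 formula units per cell; M(KCl) = 39.10 + 35.45 = 74.55 g/mol.
a³ = (6.280 × 10^-8 cm)³ = 2.477 × 10^-22 cm³.
ρ = 4 × 74.55 / (6.022 × 10²³ × 2.477 × 10^-22) = 1.999 g/cm³ = 2000 kg/m³.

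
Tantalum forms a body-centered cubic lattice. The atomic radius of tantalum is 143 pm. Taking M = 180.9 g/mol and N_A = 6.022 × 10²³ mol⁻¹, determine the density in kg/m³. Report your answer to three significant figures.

In a BCC lattice, atoms touch along the body diagonal, so √3·a = 4r, giving a = 330.2 pm = 3.302 × 10^-8 cm.
With Z = 2, ρ = Z·M/(N_A·a³) = 2 × 180.9 / (6.022 × 10²³ × 3.602 × 10^-23) = 16.68 g/cm³ = 16700 kg/m³.

16700 kg/m³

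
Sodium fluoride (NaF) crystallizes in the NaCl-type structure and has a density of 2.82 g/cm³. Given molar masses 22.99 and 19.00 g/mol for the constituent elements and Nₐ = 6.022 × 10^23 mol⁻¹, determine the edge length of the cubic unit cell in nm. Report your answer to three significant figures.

0.462 nm

M(NaF) = 41.99 g/mol; Z = 4 formula units per cell.
a³ = Z·M/(N_A·ρ) = 4 × 41.99 / (6.022 × 10²³ × 2.82) = 9.890 × 10^-23 cm³, so a = 4.625 × 10^-8 cm = 0.462 nm.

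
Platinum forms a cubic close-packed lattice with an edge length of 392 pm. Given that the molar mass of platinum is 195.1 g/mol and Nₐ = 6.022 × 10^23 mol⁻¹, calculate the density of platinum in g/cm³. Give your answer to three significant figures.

21.5 g/cm³

An FCC unit cell contains Z = 4 atoms.
Cell volume: a³ = (392 pm)³ = (3.920 × 10^-8 cm)³ = 6.024 × 10^-23 cm³.
ρ = Z·M/(N_A·a³) = 4 × 195.1 / (6.022 × 10²³ × 6.024 × 10^-23) = 21.51 g/cm³.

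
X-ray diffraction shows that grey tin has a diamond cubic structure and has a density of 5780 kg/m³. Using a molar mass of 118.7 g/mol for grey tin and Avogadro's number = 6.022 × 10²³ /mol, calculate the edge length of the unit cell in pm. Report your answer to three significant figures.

649 pm

With Z = 8 atoms per diamond cubic cell, a³ = Z·M/(N_A·ρ) = 8 × 118.7 / (6.022 × 10²³ × 5.780 g/cm³) = 2.728 × 10^-22 cm³.
a = (2.728 × 10^-22)^(1/3) = 6.486 × 10^-8 cm = 649 pm.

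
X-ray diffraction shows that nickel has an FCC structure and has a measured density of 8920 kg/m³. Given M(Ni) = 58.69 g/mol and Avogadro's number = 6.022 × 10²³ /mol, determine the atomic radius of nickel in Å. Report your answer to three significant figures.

For an FCC cell (Z = 4), a³ = Z·M/(N_A·ρ) = 4 × 58.69 / (6.022 × 10²³ × 8.920) = 4.370 × 10^-23 cm³, so a = 3.522 × 10^-8 cm = 3.522 Å.
Atoms touch along the face diagonal, so √2·a = 4r, so r = 0.3536 × a = 1.25 Å.

1.25 Å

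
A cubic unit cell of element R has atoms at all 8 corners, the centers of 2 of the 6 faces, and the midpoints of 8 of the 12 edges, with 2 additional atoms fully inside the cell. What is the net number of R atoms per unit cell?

6

Corner atoms are shared by 8 cells (1/8 each), face atoms by 2 (1/2 each), edge atoms by 4 (1/4 each), interior atoms are unshared.
Net atoms = 8 × 1/8 + 2 × 1/2 + 8 × 1/4 + 2 = 1 + 1 + 2 + 2 = 6.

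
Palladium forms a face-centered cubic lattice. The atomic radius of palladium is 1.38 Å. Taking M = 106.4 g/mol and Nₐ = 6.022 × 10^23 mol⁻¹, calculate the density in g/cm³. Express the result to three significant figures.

11.9 g/cm³

In an FCC lattice, atoms touch along the face diagonal, so √2·a = 4r, giving a = 3.903 Å = 3.903 × 10^-8 cm.
With Z = 4, ρ = Z·M/(N_A·a³) = 4 × 106.4 / (6.022 × 10²³ × 5.947 × 10^-23) = 11.88 g/cm³.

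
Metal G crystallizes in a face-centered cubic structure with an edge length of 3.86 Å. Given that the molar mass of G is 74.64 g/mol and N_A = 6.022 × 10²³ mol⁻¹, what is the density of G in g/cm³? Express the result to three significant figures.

8.62 g/cm³

An FCC unit cell contains Z = 4 atoms.
Cell volume: a³ = (3.86 Å)³ = (3.860 × 10^-8 cm)³ = 5.751 × 10^-23 cm³.
ρ = Z·M/(N_A·a³) = 4 × 74.64 / (6.022 × 10²³ × 5.751 × 10^-23) = 8.620 g/cm³.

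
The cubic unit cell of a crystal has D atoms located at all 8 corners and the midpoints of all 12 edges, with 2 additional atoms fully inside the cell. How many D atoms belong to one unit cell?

Corner atoms are shared by 8 cells (1/8 each), edge atoms by 4 (1/4 each), interior atoms are unshared.
Net atoms = 8 × 1/8 + 12 × 1/4 + 2 = 1 + 3 + 2 = 6.

6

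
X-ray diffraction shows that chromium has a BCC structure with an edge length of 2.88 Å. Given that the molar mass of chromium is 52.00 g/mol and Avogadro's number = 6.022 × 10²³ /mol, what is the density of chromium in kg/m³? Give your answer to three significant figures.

A BCC unit cell contains Z = 2 atoms.
Cell volume: a³ = (2.88 Å)³ = (2.880 × 10^-8 cm)³ = 2.389 × 10^-23 cm³.
ρ = Z·M/(N_A·a³) = 2 × 52.00 / (6.022 × 10²³ × 2.389 × 10^-23) = 7.230 g/cm³ = 7230 kg/m³.

7230 kg/m³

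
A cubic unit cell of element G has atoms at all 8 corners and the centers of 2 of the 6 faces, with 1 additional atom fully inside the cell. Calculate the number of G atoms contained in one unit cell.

3

Corner atoms are shared by 8 cells (1/8 each), face atoms by 2 (1/2 each), interior atoms are unshared.
Net atoms = 8 × 1/8 + 2 × 1/2 + 1 = 1 + 1 + 1 = 3.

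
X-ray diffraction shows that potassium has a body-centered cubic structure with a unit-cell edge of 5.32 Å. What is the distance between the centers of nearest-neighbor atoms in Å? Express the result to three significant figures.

4.61 Å

In a BCC structure, atoms touch along the body diagonal, so √3·a = 4r; the nearest-neighbor distance equals 2r = 0.8660·a.
d = 0.8660 × 5.32 = 4.61 Å.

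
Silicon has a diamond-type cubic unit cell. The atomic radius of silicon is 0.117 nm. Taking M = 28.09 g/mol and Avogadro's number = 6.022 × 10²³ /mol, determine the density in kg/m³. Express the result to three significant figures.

In a diamond cubic lattice, nearest neighbors lie along the body diagonal with √3·a = 8r, giving a = 0.5404 nm = 5.404 × 10^-8 cm.
With Z = 8, ρ = Z·M/(N_A·a³) = 8 × 28.09 / (6.022 × 10²³ × 1.578 × 10^-22) = 2.365 g/cm³ = 2360 kg/m³.

2360 kg/m³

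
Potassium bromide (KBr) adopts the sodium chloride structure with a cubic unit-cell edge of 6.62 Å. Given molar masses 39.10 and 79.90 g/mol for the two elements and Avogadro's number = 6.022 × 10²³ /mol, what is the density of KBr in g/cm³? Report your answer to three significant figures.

2.72 g/cm³

The sodium chloride structure contains Z = 4 formula units per cell; M(KBr) = 39.10 + 79.90 = 119.0 g/mol.
a³ = (6.620 × 10^-8 cm)³ = 2.901 × 10^-22 cm³.
ρ = 4 × 119.0 / (6.022 × 10²³ × 2.901 × 10^-22) = 2.725 g/cm³.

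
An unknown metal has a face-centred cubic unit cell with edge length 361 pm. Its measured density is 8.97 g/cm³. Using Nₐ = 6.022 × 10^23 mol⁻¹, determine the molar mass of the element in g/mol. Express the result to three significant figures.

An FCC cell has Z = 4 atoms; a = 3.610 × 10^-8 cm.
M = ρ·N_A·a³/Z = 8.97 × 6.022 × 10²³ × 4.705 × 10^-23 / 4 = 63.5 g/mol.

63.5 g/mol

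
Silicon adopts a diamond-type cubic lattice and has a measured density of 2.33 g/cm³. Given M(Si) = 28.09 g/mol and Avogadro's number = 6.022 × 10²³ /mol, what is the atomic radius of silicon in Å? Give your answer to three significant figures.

For a diamond cubic cell (Z = 8), a³ = Z·M/(N_A·ρ) = 8 × 28.09 / (6.022 × 10²³ × 2.330) = 1.602 × 10^-22 cm³, so a = 5.431 × 10^-8 cm = 5.431 Å.
Nearest neighbors lie along the body diagonal with √3·a = 8r, so r = 0.2165 × a = 1.18 Å.

1.18 Å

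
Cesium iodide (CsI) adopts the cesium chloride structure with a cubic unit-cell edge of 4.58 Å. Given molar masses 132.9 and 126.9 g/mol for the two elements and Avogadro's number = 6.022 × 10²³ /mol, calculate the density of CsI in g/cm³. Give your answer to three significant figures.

The cesium chloride structure contains Z = 1 formula unit per cell; M(CsI) = 132.9 + 126.9 = 259.8 g/mol.
a³ = (4.580 × 10^-8 cm)³ = 9.607 × 10^-23 cm³.
ρ = 1 × 259.8 / (6.022 × 10²³ × 9.607 × 10^-23) = 4.491 g/cm³.

4.49 g/cm³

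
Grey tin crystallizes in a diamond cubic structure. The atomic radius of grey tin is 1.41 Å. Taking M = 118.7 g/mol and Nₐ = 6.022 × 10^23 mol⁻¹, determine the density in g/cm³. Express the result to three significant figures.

5.71 g/cm³

In a diamond cubic lattice, nearest neighbors lie along the body diagonal with √3·a = 8r, giving a = 6.513 Å = 6.513 × 10^-8 cm.
With Z = 8, ρ = Z·M/(N_A·a³) = 8 × 118.7 / (6.022 × 10²³ × 2.762 × 10^-22) = 5.709 g/cm³.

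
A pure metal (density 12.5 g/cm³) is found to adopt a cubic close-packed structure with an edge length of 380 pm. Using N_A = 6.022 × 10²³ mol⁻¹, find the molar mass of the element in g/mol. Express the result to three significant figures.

103 g/mol

An FCC cell has Z = 4 atoms; a = 3.800 × 10^-8 cm.
M = ρ·N_A·a³/Z = 12.5 × 6.022 × 10²³ × 5.487 × 10^-23 / 4 = 103 g/mol.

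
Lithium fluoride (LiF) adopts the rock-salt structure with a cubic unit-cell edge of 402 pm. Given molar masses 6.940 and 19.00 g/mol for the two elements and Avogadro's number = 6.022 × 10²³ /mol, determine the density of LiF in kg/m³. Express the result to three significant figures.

2650 kg/m³

The rock-salt structure contains Z = 4 formula units per cell; M(LiF) = 6.940 + 19.00 = 25.94 g/mol.
a³ = (4.020 × 10^-8 cm)³ = 6.496 × 10^-23 cm³.
ρ = 4 × 25.94 / (6.022 × 10²³ × 6.496 × 10^-23) = 2.652 g/cm³ = 2650 kg/m³.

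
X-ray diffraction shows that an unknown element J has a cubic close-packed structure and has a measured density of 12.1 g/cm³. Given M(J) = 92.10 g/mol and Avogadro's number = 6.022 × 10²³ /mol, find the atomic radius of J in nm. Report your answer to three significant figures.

For an FCC cell (Z = 4), a³ = Z·M/(N_A·ρ) = 4 × 92.10 / (6.022 × 10²³ × 12.10) = 5.056 × 10^-23 cm³, so a = 3.698 × 10^-8 cm = 0.3698 nm.
Atoms touch along the face diagonal, so √2·a = 4r, so r = 0.3536 × a = 0.131 nm.

0.131 nm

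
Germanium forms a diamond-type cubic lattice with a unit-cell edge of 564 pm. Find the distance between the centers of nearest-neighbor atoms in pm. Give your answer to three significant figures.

244 pm

In a diamond cubic structure, nearest neighbors lie along the body diagonal with √3·a = 8r; the nearest-neighbor distance equals 2r = 0.4330·a.
d = 0.4330 × 564 = 244 pm.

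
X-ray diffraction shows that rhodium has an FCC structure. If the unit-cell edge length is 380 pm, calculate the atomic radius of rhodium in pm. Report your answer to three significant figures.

134 pm

In an FCC lattice, atoms touch along the face diagonal, so √2·a = 4r.
r = √2·a/4 = 1.4142 × 380 / 4 = 134 pm.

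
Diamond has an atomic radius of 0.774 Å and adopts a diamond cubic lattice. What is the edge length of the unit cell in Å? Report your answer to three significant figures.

3.57 Å

In a diamond cubic lattice, nearest neighbors lie along the body diagonal with √3·a = 8r.
a = 8r/√3 = 8 × 0.774 / 1.7321 = 3.57 Å.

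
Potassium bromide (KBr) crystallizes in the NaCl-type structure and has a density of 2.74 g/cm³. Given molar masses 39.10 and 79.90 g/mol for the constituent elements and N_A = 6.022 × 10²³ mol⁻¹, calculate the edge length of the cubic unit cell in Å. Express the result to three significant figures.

6.61 Å

M(KBr) = 119.0 g/mol; Z = 4 formula units per cell.
a³ = Z·M/(N_A·ρ) = 4 × 119.0 / (6.022 × 10²³ × 2.74) = 2.885 × 10^-22 cm³, so a = 6.608 × 10^-8 cm = 6.61 Å.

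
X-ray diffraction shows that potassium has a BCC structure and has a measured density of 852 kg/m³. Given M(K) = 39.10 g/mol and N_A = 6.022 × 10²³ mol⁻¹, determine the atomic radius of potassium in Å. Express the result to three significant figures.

2.31 Å

For a BCC cell (Z = 2), a³ = Z·M/(N_A·ρ) = 2 × 39.10 / (6.022 × 10²³ × 0.8520) = 1.524 × 10^-22 cm³, so a = 5.342 × 10^-8 cm = 5.342 Å.
Atoms touch along the body diagonal, so √3·a = 4r, so r = 0.4330 × a = 2.31 Å.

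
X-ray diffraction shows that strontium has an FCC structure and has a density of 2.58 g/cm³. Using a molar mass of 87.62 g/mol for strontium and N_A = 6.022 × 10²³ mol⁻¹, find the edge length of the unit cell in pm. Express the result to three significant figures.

With Z = 4 atoms per FCC cell, a³ = Z·M/(N_A·ρ) = 4 × 87.62 / (6.022 × 10²³ × 2.580 g/cm³) = 2.256 × 10^-22 cm³.
a = (2.256 × 10^-22)^(1/3) = 6.087 × 10^-8 cm = 609 pm.

609 pm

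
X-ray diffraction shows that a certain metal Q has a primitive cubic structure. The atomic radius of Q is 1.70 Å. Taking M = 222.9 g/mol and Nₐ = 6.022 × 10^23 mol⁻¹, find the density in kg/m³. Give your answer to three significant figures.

9420 kg/m³

In a simple cubic lattice, atoms touch along the cell edge, so a = 2r, giving a = 3.400 Å = 3.400 × 10^-8 cm.
With Z = 1, ρ = Z·M/(N_A·a³) = 1 × 222.9 / (6.022 × 10²³ × 3.930 × 10^-23) = 9.417 g/cm³ = 9420 kg/m³.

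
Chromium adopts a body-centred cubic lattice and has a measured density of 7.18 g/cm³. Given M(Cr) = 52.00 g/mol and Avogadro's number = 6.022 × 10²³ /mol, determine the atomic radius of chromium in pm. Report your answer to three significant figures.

125 pm

For a BCC cell (Z = 2), a³ = Z·M/(N_A·ρ) = 2 × 52.00 / (6.022 × 10²³ × 7.180) = 2.405 × 10^-23 cm³, so a = 2.887 × 10^-8 cm = 288.7 pm.
Atoms touch along the body diagonal, so √3·a = 4r, so r = 0.4330 × a = 125 pm.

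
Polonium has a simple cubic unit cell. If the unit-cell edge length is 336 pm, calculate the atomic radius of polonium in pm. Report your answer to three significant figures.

168 pm

In a simple cubic lattice, atoms touch along the cell edge, so a = 2r.
r = a/2 = 336/2 = 168 pm.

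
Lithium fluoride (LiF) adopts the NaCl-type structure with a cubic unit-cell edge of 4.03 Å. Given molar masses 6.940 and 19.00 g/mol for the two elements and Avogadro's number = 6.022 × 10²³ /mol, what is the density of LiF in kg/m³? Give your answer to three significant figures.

The NaCl-type structure contains Z = 4 formula units per cell; M(LiF) = 6.940 + 19.00 = 25.94 g/mol.
a³ = (4.030 × 10^-8 cm)³ = 6.545 × 10^-23 cm³.
ρ = 4 × 25.94 / (6.022 × 10²³ × 6.545 × 10^-23) = 2.633 g/cm³ = 2630 kg/m³.

2630 kg/m³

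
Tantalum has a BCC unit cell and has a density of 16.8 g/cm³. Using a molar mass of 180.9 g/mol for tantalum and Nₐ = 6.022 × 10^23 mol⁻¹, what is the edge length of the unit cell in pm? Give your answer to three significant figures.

329 pm

With Z = 2 atoms per BCC cell, a³ = Z·M/(N_A·ρ) = 2 × 180.9 / (6.022 × 10²³ × 16.80 g/cm³) = 3.576 × 10^-23 cm³.
a = (3.576 × 10^-23)^(1/3) = 3.295 × 10^-8 cm = 329 pm.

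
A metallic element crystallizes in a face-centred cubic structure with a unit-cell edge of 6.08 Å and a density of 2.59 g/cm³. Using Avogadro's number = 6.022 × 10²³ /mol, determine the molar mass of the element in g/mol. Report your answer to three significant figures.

An FCC cell has Z = 4 atoms; a = 6.080 × 10^-8 cm.
M = ρ·N_A·a³/Z = 2.59 × 6.022 × 10²³ × 2.248 × 10^-22 / 4 = 87.6 g/mol.

87.6 g/mol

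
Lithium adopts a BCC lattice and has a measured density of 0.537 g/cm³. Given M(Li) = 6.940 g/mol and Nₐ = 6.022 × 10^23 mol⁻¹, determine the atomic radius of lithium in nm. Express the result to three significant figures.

0.152 nm

For a BCC cell (Z = 2), a³ = Z·M/(N_A·ρ) = 2 × 6.940 / (6.022 × 10²³ × 0.5370) = 4.292 × 10^-23 cm³, so a = 3.501 × 10^-8 cm = 0.3501 nm.
Atoms touch along the body diagonal, so √3·a = 4r, so r = 0.4330 × a = 0.152 nm.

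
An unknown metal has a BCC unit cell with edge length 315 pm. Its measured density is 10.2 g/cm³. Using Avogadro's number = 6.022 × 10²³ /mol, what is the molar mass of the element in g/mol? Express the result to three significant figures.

96.0 g/mol

A BCC cell has Z = 2 atoms; a = 3.150 × 10^-8 cm.
M = ρ·N_A·a³/Z = 10.2 × 6.022 × 10²³ × 3.126 × 10^-23 / 2 = 96.0 g/mol.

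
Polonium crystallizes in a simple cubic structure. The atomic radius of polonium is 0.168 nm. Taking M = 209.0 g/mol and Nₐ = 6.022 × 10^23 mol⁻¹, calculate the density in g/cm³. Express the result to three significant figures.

9.15 g/cm³

In a simple cubic lattice, atoms touch along the cell edge, so a = 2r, giving a = 0.3360 nm = 3.360 × 10^-8 cm.
With Z = 1, ρ = Z·M/(N_A·a³) = 1 × 209.0 / (6.022 × 10²³ × 3.793 × 10^-23) = 9.149 g/cm³.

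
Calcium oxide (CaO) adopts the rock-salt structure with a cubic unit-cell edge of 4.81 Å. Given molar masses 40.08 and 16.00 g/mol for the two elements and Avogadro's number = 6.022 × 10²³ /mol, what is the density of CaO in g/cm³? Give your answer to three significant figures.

3.35 g/cm³

The rock-salt structure contains Z = 4 formula units per cell; M(CaO) = 40.08 + 16.00 = 56.08 g/mol.
a³ = (4.810 × 10^-8 cm)³ = 1.113 × 10^-22 cm³.
ρ = 4 × 56.08 / (6.022 × 10²³ × 1.113 × 10^-22) = 3.347 g/cm³.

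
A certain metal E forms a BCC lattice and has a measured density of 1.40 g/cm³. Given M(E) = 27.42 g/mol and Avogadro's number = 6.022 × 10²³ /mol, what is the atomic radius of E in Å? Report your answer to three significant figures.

For a BCC cell (Z = 2), a³ = Z·M/(N_A·ρ) = 2 × 27.42 / (6.022 × 10²³ × 1.400) = 6.505 × 10^-23 cm³, so a = 4.022 × 10^-8 cm = 4.022 Å.
Atoms touch along the body diagonal, so √3·a = 4r, so r = 0.4330 × a = 1.74 Å.

1.74 Å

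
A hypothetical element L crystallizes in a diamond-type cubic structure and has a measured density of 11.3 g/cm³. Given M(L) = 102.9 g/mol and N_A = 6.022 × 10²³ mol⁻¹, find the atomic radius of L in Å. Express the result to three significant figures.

For a diamond cubic cell (Z = 8), a³ = Z·M/(N_A·ρ) = 8 × 102.9 / (6.022 × 10²³ × 11.30) = 1.210 × 10^-22 cm³, so a = 4.946 × 10^-8 cm = 4.946 Å.
Nearest neighbors lie along the body diagonal with √3·a = 8r, so r = 0.2165 × a = 1.07 Å.

1.07 Å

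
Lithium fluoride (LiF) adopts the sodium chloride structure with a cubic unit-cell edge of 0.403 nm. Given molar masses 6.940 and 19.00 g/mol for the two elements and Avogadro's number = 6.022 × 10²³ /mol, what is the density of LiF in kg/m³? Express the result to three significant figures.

The sodium chloride structure contains Z = 4 formula units per cell; M(LiF) = 6.940 + 19.00 = 25.94 g/mol.
a³ = (4.030 × 10^-8 cm)³ = 6.545 × 10^-23 cm³.
ρ = 4 × 25.94 / (6.022 × 10²³ × 6.545 × 10^-23) = 2.633 g/cm³ = 2630 kg/m³.

2630 kg/m³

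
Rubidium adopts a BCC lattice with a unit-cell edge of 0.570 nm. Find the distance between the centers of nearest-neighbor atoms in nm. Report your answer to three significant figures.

In a BCC structure, atoms touch along the body diagonal, so √3·a = 4r; the nearest-neighbor distance equals 2r = 0.8660·a.
d = 0.8660 × 0.570 = 0.494 nm.

0.494 nm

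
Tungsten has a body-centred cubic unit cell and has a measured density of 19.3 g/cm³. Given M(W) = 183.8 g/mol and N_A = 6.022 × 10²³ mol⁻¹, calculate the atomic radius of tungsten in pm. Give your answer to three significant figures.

137 pm

For a BCC cell (Z = 2), a³ = Z·M/(N_A·ρ) = 2 × 183.8 / (6.022 × 10²³ × 19.30) = 3.163 × 10^-23 cm³, so a = 3.162 × 10^-8 cm = 316.2 pm.
Atoms touch along the body diagonal, so √3·a = 4r, so r = 0.4330 × a = 137 pm.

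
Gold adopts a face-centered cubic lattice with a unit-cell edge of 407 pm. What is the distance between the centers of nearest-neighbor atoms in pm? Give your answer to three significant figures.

288 pm

In an FCC structure, atoms touch along the face diagonal, so √2·a = 4r; the nearest-neighbor distance equals 2r = 0.7071·a.
d = 0.7071 × 407 = 288 pm.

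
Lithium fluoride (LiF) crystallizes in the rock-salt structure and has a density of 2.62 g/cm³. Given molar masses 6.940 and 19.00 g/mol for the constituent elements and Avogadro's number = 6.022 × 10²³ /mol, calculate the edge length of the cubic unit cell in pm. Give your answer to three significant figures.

404 pm

M(LiF) = 25.94 g/mol; Z = 4 formula units per cell.
a³ = Z·M/(N_A·ρ) = 4 × 25.94 / (6.022 × 10²³ × 2.62) = 6.576 × 10^-23 cm³, so a = 4.036 × 10^-8 cm = 404 pm.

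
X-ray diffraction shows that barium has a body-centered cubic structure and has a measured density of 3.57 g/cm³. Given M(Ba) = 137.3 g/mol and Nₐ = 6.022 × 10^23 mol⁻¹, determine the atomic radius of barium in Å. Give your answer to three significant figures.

2.18 Å

For a BCC cell (Z = 2), a³ = Z·M/(N_A·ρ) = 2 × 137.3 / (6.022 × 10²³ × 3.570) = 1.277 × 10^-22 cm³, so a = 5.036 × 10^-8 cm = 5.036 Å.
Atoms touch along the body diagonal, so √3·a = 4r, so r = 0.4330 × a = 2.18 Å.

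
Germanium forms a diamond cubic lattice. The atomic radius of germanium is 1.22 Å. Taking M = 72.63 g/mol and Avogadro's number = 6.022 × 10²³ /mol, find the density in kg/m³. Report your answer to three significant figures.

In a diamond cubic lattice, nearest neighbors lie along the body diagonal with √3·a = 8r, giving a = 5.635 Å = 5.635 × 10^-8 cm.
With Z = 8, ρ = Z·M/(N_A·a³) = 8 × 72.63 / (6.022 × 10²³ × 1.789 × 10^-22) = 5.393 g/cm³ = 5390 kg/m³.

5390 kg/m³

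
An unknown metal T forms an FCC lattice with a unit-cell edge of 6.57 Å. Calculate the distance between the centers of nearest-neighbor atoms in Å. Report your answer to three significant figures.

4.65 Å

In an FCC structure, atoms touch along the face diagonal, so √2·a = 4r; the nearest-neighbor distance equals 2r = 0.7071·a.
d = 0.7071 × 6.57 = 4.65 Å.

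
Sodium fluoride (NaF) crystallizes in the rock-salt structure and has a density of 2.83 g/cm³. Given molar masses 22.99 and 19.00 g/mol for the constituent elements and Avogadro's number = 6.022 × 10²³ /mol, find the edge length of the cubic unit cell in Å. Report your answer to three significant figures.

4.62 Å

M(NaF) = 41.99 g/mol; Z = 4 formula units per cell.
a³ = Z·M/(N_A·ρ) = 4 × 41.99 / (6.022 × 10²³ × 2.83) = 9.856 × 10^-23 cm³, so a = 4.619 × 10^-8 cm = 4.62 Å.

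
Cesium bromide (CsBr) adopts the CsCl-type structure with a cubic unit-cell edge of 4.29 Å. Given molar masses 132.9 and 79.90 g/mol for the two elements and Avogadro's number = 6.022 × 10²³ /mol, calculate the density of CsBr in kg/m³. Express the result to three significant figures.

The CsCl-type structure contains Z = 1 formula unit per cell; M(CsBr) = 132.9 + 79.90 = 212.8 g/mol.
a³ = (4.290 × 10^-8 cm)³ = 7.895 × 10^-23 cm³.
ρ = 1 × 212.8 / (6.022 × 10²³ × 7.895 × 10^-23) = 4.476 g/cm³ = 4480 kg/m³.

4480 kg/m³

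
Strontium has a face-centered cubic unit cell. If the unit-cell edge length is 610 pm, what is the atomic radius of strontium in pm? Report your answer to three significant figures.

216 pm

In an FCC lattice, atoms touch along the face diagonal, so √2·a = 4r.
r = √2·a/4 = 1.4142 × 610 / 4 = 216 pm.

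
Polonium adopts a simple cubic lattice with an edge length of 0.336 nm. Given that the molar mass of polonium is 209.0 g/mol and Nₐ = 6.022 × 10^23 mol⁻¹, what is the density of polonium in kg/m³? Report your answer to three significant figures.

A simple cubic unit cell contains Z = 1 atom.
Cell volume: a³ = (0.336 nm)³ = (3.360 × 10^-8 cm)³ = 3.793 × 10^-23 cm³.
ρ = Z·M/(N_A·a³) = 1 × 209.0 / (6.022 × 10²³ × 3.793 × 10^-23) = 9.149 g/cm³ = 9150 kg/m³.

9150 kg/m³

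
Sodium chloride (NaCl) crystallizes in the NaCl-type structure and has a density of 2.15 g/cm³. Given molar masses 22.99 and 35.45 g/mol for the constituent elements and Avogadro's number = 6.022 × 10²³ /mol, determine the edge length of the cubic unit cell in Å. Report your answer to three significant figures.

M(NaCl) = 58.44 g/mol; Z = 4 formula units per cell.
a³ = Z·M/(N_A·ρ) = 4 × 58.44 / (6.022 × 10²³ × 2.15) = 1.805 × 10^-22 cm³, so a = 5.652 × 10^-8 cm = 5.65 Å.

5.65 Å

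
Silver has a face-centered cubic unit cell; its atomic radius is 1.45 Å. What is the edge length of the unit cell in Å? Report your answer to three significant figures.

4.10 Å

In an FCC lattice, atoms touch along the face diagonal, so √2·a = 4r.
a = 4r/√2 = 4 × 1.45 / 1.4142 = 4.10 Å.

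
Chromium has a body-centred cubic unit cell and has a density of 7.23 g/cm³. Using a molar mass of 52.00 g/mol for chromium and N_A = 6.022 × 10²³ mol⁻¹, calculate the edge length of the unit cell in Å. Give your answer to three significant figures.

2.88 Å

With Z = 2 atoms per BCC cell, a³ = Z·M/(N_A·ρ) = 2 × 52.00 / (6.022 × 10²³ × 7.230 g/cm³) = 2.389 × 10^-23 cm³.
a = (2.389 × 10^-23)^(1/3) = 2.880 × 10^-8 cm = 2.88 Å.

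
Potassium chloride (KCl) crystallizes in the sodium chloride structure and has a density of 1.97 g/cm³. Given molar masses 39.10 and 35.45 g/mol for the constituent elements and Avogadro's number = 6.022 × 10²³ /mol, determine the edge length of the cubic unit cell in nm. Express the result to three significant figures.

M(KCl) = 74.55 g/mol; Z = 4 formula units per cell.
a³ = Z·M/(N_A·ρ) = 4 × 74.55 / (6.022 × 10²³ × 1.97) = 2.514 × 10^-22 cm³, so a = 6.311 × 10^-8 cm = 0.631 nm.

0.631 nm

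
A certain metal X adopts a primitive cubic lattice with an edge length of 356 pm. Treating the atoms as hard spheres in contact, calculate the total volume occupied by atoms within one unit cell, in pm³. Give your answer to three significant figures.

In a simple cubic lattice atoms touch along the cell edge, so a = 2r, so r = 0.5000a = 178.0 pm.
V_atoms = Z × (4/3)πr³ = 1 × (4/3)π × (178.0)³ = 2.36 × 10^7 pm³.

2.36 × 10^7 pm³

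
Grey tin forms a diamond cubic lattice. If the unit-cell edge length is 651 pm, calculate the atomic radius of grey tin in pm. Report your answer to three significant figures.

141 pm

In a diamond cubic lattice, nearest neighbors lie along the body diagonal with √3·a = 8r.
r = √3·a/8 = 1.7321 × 651 / 8 = 141 pm.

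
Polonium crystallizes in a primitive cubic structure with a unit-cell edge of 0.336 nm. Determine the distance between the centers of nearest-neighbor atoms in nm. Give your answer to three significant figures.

In a simple cubic structure, atoms touch along the cell edge, so a = 2r; the nearest-neighbor distance equals 2r = 1.000·a.
d = 1.000 × 0.336 = 0.336 nm.

0.336 nm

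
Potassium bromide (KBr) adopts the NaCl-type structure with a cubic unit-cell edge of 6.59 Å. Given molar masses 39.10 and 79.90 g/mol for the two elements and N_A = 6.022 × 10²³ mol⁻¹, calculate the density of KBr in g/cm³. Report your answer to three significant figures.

The NaCl-type structure contains Z = 4 formula units per cell; M(KBr) = 39.10 + 79.90 = 119.0 g/mol.
a³ = (6.590 × 10^-8 cm)³ = 2.862 × 10^-22 cm³.
ρ = 4 × 119.0 / (6.022 × 10²³ × 2.862 × 10^-22) = 2.762 g/cm³.

2.76 g/cm³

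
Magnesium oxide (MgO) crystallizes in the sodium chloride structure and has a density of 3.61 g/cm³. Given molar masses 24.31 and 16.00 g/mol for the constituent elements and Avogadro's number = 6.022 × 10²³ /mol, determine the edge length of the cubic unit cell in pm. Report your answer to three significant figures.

420 pm

M(MgO) = 40.31 g/mol; Z = 4 formula units per cell.
a³ = Z·M/(N_A·ρ) = 4 × 40.31 / (6.022 × 10²³ × 3.61) = 7.417 × 10^-23 cm³, so a = 4.202 × 10^-8 cm = 420 pm.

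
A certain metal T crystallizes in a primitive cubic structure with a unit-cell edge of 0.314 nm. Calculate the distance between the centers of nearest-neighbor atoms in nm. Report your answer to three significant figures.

0.314 nm

In a simple cubic structure, atoms touch along the cell edge, so a = 2r; the nearest-neighbor distance equals 2r = 1.000·a.
d = 1.000 × 0.314 = 0.314 nm.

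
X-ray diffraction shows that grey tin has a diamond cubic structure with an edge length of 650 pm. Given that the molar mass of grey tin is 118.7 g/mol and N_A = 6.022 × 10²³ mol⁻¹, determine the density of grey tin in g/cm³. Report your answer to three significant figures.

5.74 g/cm³

A diamond cubic unit cell contains Z = 8 atoms.
Cell volume: a³ = (650 pm)³ = (6.500 × 10^-8 cm)³ = 2.746 × 10^-22 cm³.
ρ = Z·M/(N_A·a³) = 8 × 118.7 / (6.022 × 10²³ × 2.746 × 10^-22) = 5.742 g/cm³.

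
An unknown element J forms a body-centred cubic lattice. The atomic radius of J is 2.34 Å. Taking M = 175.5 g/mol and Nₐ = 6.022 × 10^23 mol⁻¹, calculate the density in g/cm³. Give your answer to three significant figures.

In a BCC lattice, atoms touch along the body diagonal, so √3·a = 4r, giving a = 5.404 Å = 5.404 × 10^-8 cm.
With Z = 2, ρ = Z·M/(N_A·a³) = 2 × 175.5 / (6.022 × 10²³ × 1.578 × 10^-22) = 3.693 g/cm³.

3.69 g/cm³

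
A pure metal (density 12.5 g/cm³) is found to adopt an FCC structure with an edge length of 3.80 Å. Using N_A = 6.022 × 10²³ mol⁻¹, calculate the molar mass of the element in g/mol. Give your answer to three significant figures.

An FCC cell has Z = 4 atoms; a = 3.800 × 10^-8 cm.
M = ρ·N_A·a³/Z = 12.5 × 6.022 × 10²³ × 5.487 × 10^-23 / 4 = 103 g/mol.

103 g/mol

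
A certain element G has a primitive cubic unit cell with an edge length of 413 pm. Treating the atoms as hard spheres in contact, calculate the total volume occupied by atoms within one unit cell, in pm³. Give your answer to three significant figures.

In a simple cubic lattice atoms touch along the cell edge, so a = 2r, so r = 0.5000a = 206.5 pm.
V_atoms = Z × (4/3)πr³ = 1 × (4/3)π × (206.5)³ = 3.69 × 10^7 pm³.

3.69 × 10^7 pm³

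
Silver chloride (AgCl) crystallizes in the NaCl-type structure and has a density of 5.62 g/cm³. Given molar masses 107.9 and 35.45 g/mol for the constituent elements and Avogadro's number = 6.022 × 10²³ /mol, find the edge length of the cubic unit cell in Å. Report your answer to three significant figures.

5.53 Å

M(AgCl) = 143.35 g/mol; Z = 4 formula units per cell.
a³ = Z·M/(N_A·ρ) = 4 × 143.35 / (6.022 × 10²³ × 5.62) = 1.694 × 10^-22 cm³, so a = 5.533 × 10^-8 cm = 5.53 Å.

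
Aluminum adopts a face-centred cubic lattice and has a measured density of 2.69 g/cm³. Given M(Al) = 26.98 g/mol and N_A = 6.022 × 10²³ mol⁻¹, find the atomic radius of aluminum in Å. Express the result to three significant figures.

1.43 Å

For an FCC cell (Z = 4), a³ = Z·M/(N_A·ρ) = 4 × 26.98 / (6.022 × 10²³ × 2.690) = 6.662 × 10^-23 cm³, so a = 4.054 × 10^-8 cm = 4.054 Å.
Atoms touch along the face diagonal, so √2·a = 4r, so r = 0.3536 × a = 1.43 Å.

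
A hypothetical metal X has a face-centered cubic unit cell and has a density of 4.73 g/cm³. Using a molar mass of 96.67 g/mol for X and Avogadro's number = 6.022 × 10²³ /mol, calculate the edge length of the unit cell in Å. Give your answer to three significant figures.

With Z = 4 atoms per FCC cell, a³ = Z·M/(N_A·ρ) = 4 × 96.67 / (6.022 × 10²³ × 4.730 g/cm³) = 1.358 × 10^-22 cm³.
a = (1.358 × 10^-22)^(1/3) = 5.139 × 10^-8 cm = 5.14 Å.

5.14 Å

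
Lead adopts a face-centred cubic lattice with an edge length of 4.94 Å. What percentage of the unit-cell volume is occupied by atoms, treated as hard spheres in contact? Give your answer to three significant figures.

74.0%

In an FCC lattice atoms touch along the face diagonal, so √2·a = 4r, so r = 0.3536a = 1.747 Å.
Packing fraction = Z·(4/3)πr³ / a³ = 4 × (4/3)π × (1.747)³ / (4.94)³ = 0.7405 = 74.0%.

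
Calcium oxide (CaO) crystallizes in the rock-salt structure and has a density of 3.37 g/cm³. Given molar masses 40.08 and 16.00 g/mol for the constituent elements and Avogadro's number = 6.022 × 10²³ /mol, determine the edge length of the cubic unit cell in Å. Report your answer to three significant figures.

M(CaO) = 56.08 g/mol; Z = 4 formula units per cell.
a³ = Z·M/(N_A·ρ) = 4 × 56.08 / (6.022 × 10²³ × 3.37) = 1.105 × 10^-22 cm³, so a = 4.799 × 10^-8 cm = 4.80 Å.

4.80 Å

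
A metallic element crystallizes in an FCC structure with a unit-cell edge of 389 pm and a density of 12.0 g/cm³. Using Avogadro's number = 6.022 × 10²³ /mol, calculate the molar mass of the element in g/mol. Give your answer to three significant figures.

An FCC cell has Z = 4 atoms; a = 3.890 × 10^-8 cm.
M = ρ·N_A·a³/Z = 12.0 × 6.022 × 10²³ × 5.886 × 10^-23 / 4 = 106 g/mol.

106 g/mol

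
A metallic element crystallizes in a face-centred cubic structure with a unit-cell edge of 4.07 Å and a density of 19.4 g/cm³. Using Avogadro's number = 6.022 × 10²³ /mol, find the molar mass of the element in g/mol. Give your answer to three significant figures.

197 g/mol

An FCC cell has Z = 4 atoms; a = 4.070 × 10^-8 cm.
M = ρ·N_A·a³/Z = 19.4 × 6.022 × 10²³ × 6.742 × 10^-23 / 4 = 197 g/mol.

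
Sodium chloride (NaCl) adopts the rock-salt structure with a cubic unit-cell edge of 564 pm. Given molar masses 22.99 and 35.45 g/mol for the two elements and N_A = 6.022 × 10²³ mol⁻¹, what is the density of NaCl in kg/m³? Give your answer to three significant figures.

The rock-salt structure contains Z = 4 formula units per cell; M(NaCl) = 22.99 + 35.45 = 58.44 g/mol.
a³ = (5.640 × 10^-8 cm)³ = 1.794 × 10^-22 cm³.
ρ = 4 × 58.44 / (6.022 × 10²³ × 1.794 × 10^-22) = 2.164 g/cm³ = 2160 kg/m³.

2160 kg/m³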